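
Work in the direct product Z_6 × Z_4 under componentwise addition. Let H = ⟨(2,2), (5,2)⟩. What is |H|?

|⟨(2,2)⟩| = 6 and |⟨(5,2)⟩| = 6, so |H| is a multiple of lcm(6, 6) = 6 and divides |G| = 24.
Closing under the operation: H = {(0,0), (0,2), (1,0), (1,2), (2,0), (2,2), (3,0), (3,2), (4,0), (4,2), (5,0), (5,2)}, so |H| = 12.

12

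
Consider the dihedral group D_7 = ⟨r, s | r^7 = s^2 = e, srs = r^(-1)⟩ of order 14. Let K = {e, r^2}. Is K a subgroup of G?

r^2 ∈ K but its inverse r^5 ∉ K, so K is not a subgroup.

No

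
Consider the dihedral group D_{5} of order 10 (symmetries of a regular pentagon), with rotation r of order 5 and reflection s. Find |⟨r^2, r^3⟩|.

5

|⟨r^2⟩| = 5 and |⟨r^3⟩| = 5, so |H| is a multiple of lcm(5, 5) = 5 and divides |G| = 10.
Closing under the operation: H = {e, r, r^2, r^3, r^4}, so |H| = 5.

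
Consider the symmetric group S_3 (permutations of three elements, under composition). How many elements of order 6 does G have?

0

No element of G has order 6 (even though 6 | 6).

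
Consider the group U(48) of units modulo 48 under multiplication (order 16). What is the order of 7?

2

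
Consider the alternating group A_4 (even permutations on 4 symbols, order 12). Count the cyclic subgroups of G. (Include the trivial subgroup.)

8

Each element a generates a cyclic subgroup ⟨a⟩; distinct elements may generate the same one (a cyclic group of order d has φ(d) generators).
Cyclic subgroups by order — order 1: 1; order 2: 3; order 3: 4.
Total: 8.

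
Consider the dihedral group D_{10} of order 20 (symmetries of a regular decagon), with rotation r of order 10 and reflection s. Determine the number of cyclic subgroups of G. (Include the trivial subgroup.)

A cyclic subgroup of order d is generated by each of its φ(d) elements of order d, so the cyclic subgroups of order d number (#elements of order d)/φ(d).
Cyclic subgroups by order — order 1: 1; order 2: 11; order 5: 1; order 10: 1.
Total: 14.

14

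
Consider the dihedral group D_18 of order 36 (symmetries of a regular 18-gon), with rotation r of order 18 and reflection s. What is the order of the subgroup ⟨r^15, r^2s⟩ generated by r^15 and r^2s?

12

|⟨r^15⟩| = 6 and |⟨r^2s⟩| = 2, so |H| is a multiple of lcm(6, 2) = 6 and divides |G| = 36.
Closing under the operation: H = {e, r^3, r^6, r^9, r^12, r^15, r^2s, r^5s, r^8s, r^11s, r^14s, r^17s}, so |H| = 12.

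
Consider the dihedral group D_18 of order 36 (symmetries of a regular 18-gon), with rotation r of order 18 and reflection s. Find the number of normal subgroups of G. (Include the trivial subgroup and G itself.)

9

G has 45 subgroups. Checking conjugation-invariance by order — order 1: 1/1 normal; order 2: 1/19 normal; order 3: 1/1 normal; order 4: 0/9 normal; order 6: 1/7 normal; order 9: 1/1 normal; order 12: 0/3 normal; order 18: 3/3 normal; order 36: 1/1 normal.
Total normal subgroups: 9.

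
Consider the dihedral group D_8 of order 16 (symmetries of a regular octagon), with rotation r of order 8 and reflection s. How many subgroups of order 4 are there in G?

5

|G| = 16 and 4 | 16, so subgroups of order 4 are possible by Lagrange.
The subgroups of order 4 are: {e, r^2, r^4, r^6}; {e, r^4, r^2s, r^6s}; {e, r^4, r^3s, r^7s}; {e, r^4, s, r^4s}; … (5 in all).
So G has 5 subgroups of order 4.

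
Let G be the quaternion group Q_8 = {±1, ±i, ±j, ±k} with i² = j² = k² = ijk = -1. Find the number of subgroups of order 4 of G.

|G| = 8 and 4 | 8, so subgroups of order 4 are possible by Lagrange.
The subgroups of order 4 are: {1, -1, i, -i}; {1, -1, j, -j}; {1, -1, k, -k}.
So G has 3 subgroups of order 4.

3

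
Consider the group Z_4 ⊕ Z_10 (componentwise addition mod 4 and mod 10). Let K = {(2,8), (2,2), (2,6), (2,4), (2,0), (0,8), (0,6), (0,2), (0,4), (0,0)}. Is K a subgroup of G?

Yes

|K| = 10 divides |G| = 40, consistent with Lagrange.
K contains the identity, every element's inverse is in K, and K is closed under +: it is a subgroup.
In fact K = ⟨(2,4)⟩.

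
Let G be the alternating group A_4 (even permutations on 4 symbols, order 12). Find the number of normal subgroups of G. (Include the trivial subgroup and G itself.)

3

G has 10 subgroups. Checking conjugation-invariance by order — order 1: 1/1 normal; order 2: 0/3 normal; order 3: 0/4 normal; order 4: 1/1 normal; order 12: 1/1 normal.
Total normal subgroups: 3.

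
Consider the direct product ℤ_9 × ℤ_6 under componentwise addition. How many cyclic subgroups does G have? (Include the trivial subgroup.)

Each element a generates a cyclic subgroup ⟨a⟩; distinct elements may generate the same one (a cyclic group of order d has φ(d) generators).
Cyclic subgroups by order — order 1: 1; order 2: 1; order 3: 4; order 6: 4; order 9: 3; order 18: 3.
Total: 16.

16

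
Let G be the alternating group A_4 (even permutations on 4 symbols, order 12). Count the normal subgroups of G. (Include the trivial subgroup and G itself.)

G has 10 subgroups. Checking conjugation-invariance by order — order 1: 1/1 normal; order 2: 0/3 normal; order 3: 0/4 normal; order 4: 1/1 normal; order 12: 1/1 normal.
Total normal subgroups: 3.

3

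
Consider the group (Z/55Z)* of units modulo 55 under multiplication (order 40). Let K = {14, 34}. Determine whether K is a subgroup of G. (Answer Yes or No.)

The identity 1 ∉ K, so K is not a subgroup.

No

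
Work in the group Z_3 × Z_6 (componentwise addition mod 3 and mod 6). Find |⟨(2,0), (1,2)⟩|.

|⟨(2,0)⟩| = 3 and |⟨(1,2)⟩| = 3, so |H| is a multiple of lcm(3, 3) = 3 and divides |G| = 18.
Closing under the operation: H = {(0,0), (0,2), (0,4), (1,0), (1,2), (1,4), (2,0), (2,2), (2,4)}, so |H| = 9.

9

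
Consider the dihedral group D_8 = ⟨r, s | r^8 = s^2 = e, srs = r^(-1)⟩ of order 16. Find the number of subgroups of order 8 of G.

|G| = 16 and 8 | 16, so subgroups of order 8 are possible by Lagrange.
The subgroups of order 8 are: {e, r, r^2, r^3, r^4, r^5, r^6, r^7}; {e, r^2, r^4, r^6, s, r^2s, r^4s, r^6s}; {e, r^2, r^4, r^6, rs, r^3s, r^5s, r^7s}.
So G has 3 subgroups of order 8.

3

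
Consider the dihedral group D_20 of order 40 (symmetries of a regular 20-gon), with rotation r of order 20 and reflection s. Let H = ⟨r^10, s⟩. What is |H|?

|⟨r^10⟩| = 2 and |⟨s⟩| = 2, so |H| is a multiple of lcm(2, 2) = 2 and divides |G| = 40.
Closing under the operation: H = {e, r^10, s, r^10s}, so |H| = 4.

4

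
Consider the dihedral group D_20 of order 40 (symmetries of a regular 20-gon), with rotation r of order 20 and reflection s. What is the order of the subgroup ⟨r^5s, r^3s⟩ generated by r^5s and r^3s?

20

|⟨r^5s⟩| = 2 and |⟨r^3s⟩| = 2, so |H| is a multiple of lcm(2, 2) = 2 and divides |G| = 40.
Closing under the operation: H = {e, r^2, r^4, r^6, r^8, r^10, r^12, r^14, r^16, r^18, rs, r^3s, r^5s, r^7s, r^9s, r^11s, r^13s, r^15s, r^17s, r^19s}, so |H| = 20.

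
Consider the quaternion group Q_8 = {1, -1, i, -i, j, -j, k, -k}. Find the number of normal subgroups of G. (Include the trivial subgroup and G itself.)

6

G has 6 subgroups. Checking conjugation-invariance by order — order 1: 1/1 normal; order 2: 1/1 normal; order 4: 3/3 normal; order 8: 1/1 normal.
Total normal subgroups: 6.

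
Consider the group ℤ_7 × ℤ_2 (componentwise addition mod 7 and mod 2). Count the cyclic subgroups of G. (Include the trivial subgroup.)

4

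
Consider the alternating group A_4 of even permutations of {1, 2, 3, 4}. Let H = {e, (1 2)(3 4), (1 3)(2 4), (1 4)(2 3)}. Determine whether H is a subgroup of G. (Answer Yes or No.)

|H| = 4 divides |G| = 12, consistent with Lagrange.
H contains the identity, every element's inverse is in H, and H is closed under ∘: it is a subgroup.

Yes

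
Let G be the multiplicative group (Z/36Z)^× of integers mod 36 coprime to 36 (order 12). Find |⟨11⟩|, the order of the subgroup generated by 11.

6

Compute successive powers of 11 mod 36: 11, 13, 35, 25, 23, 1; 11^6 ≡ 1 (mod 36).
So |⟨11⟩| = 6.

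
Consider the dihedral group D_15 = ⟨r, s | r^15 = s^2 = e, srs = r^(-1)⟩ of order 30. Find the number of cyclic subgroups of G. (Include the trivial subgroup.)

Group the elements of G by the cyclic subgroup they generate; each cyclic subgroup of order d accounts for φ(d) elements.
Cyclic subgroups by order — order 1: 1; order 2: 15; order 3: 1; order 5: 1; order 15: 1.
Total: 19.

19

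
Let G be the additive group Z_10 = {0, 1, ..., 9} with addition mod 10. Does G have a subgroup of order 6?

No

6 does not divide |G| = 10, so by Lagrange no subgroup of order 6 exists.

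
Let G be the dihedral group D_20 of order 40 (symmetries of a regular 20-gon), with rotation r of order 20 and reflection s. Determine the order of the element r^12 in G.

5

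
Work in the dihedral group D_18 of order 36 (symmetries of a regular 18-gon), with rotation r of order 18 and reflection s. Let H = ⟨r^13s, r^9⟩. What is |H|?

4

|⟨r^13s⟩| = 2 and |⟨r^9⟩| = 2, so |H| is a multiple of lcm(2, 2) = 2 and divides |G| = 36.
Closing under the operation: H = {e, r^9, r^4s, r^13s}, so |H| = 4.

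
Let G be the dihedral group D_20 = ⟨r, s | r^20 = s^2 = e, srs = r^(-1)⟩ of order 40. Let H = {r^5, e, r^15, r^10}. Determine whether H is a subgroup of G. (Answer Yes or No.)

Yes

|H| = 4 divides |G| = 40, consistent with Lagrange.
H contains the identity, every element's inverse is in H, and H is closed under ·: it is a subgroup.
In fact H = ⟨r^15⟩.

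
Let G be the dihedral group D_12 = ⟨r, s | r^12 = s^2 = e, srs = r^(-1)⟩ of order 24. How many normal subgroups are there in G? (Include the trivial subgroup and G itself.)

9

G has 34 subgroups. Checking conjugation-invariance by order — order 1: 1/1 normal; order 2: 1/13 normal; order 3: 1/1 normal; order 4: 1/7 normal; order 6: 1/5 normal; order 8: 0/3 normal; order 12: 3/3 normal; order 24: 1/1 normal.
Total normal subgroups: 9.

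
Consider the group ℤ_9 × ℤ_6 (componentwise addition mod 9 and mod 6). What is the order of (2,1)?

18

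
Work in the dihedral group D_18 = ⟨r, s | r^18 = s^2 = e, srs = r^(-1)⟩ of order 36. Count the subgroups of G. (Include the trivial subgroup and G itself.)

|G| = 36, so by Lagrange every subgroup order divides 36. Divisors: 1, 2, 3, 4, 6, 9, 12, 18, 36.
Subgroups by order — order 1: 1; order 2: 19; order 3: 1; order 4: 9; order 6: 7; order 9: 1; order 12: 3; order 18: 3; order 36: 1.
Total: 1 + 19 + 1 + 9 + 7 + 1 + 3 + 3 + 1 = 45.

45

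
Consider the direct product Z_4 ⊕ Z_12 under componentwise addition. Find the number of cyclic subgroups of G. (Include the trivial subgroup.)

A cyclic subgroup of order d is generated by each of its φ(d) elements of order d, so the cyclic subgroups of order d number (#elements of order d)/φ(d).
Cyclic subgroups by order — order 1: 1; order 2: 3; order 3: 1; order 4: 6; order 6: 3; order 12: 6.
Total: 20.

20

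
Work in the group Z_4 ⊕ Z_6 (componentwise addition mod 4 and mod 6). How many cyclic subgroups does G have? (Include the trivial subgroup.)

12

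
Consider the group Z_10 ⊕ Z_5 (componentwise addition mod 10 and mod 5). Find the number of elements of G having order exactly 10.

24

An element (a,b) has order lcm(ord(a), ord(b)); count pairs with lcm equal to 10.
Enumerating gives 24 such elements.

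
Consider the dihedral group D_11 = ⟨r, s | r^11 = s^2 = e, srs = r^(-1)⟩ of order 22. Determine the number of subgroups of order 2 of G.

11

|G| = 22 and 2 | 22, so subgroups of order 2 are possible by Lagrange.
The subgroups of order 2 are: {e, r^10s}; {e, r^2s}; {e, r^3s}; {e, r^4s}; … (11 in all).
So G has 11 subgroups of order 2.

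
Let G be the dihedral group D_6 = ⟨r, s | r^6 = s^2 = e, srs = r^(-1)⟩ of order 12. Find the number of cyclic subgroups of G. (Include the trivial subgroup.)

Each element a generates a cyclic subgroup ⟨a⟩; distinct elements may generate the same one (a cyclic group of order d has φ(d) generators).
Cyclic subgroups by order — order 1: 1; order 2: 7; order 3: 1; order 6: 1.
Total: 10.

10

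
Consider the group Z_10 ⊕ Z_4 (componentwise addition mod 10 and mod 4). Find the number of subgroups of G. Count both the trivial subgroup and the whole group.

|G| = 40, so by Lagrange every subgroup order divides 40. Divisors: 1, 2, 4, 5, 8, 10, 20, 40.
Subgroups by order — order 1: 1; order 2: 3; order 4: 3; order 5: 1; order 8: 1; order 10: 3; order 20: 3; order 40: 1.
Total: 1 + 3 + 3 + 1 + 1 + 3 + 3 + 1 = 16.

16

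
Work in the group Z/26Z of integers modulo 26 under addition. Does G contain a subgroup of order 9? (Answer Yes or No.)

9 does not divide |G| = 26, so by Lagrange no subgroup of order 9 exists.

No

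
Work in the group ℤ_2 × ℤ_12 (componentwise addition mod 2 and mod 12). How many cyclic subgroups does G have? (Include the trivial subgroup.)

A cyclic subgroup of order d is generated by each of its φ(d) elements of order d, so the cyclic subgroups of order d number (#elements of order d)/φ(d).
Cyclic subgroups by order — order 1: 1; order 2: 3; order 3: 1; order 4: 2; order 6: 3; order 12: 2.
Total: 12.

12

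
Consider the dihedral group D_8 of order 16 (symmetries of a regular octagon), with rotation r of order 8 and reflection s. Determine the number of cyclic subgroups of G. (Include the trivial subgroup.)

A cyclic subgroup of order d is generated by each of its φ(d) elements of order d, so the cyclic subgroups of order d number (#elements of order d)/φ(d).
Cyclic subgroups by order — order 1: 1; order 2: 9; order 4: 1; order 8: 1.
Total: 12.

12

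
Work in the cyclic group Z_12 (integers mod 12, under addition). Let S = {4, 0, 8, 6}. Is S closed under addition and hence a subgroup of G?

Closure fails: 4 + 6 = 10 ∉ S. So S is not a subgroup.

No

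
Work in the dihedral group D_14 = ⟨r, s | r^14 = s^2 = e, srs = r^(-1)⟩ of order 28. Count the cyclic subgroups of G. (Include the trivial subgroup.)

18

Each element a generates a cyclic subgroup ⟨a⟩; distinct elements may generate the same one (a cyclic group of order d has φ(d) generators).
Cyclic subgroups by order — order 1: 1; order 2: 15; order 7: 1; order 14: 1.
Total: 18.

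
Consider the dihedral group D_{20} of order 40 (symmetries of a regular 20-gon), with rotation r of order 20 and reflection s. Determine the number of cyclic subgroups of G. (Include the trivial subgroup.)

26

A cyclic subgroup of order d is generated by each of its φ(d) elements of order d, so the cyclic subgroups of order d number (#elements of order d)/φ(d).
Cyclic subgroups by order — order 1: 1; order 2: 21; order 4: 1; order 5: 1; order 10: 1; order 20: 1.
Total: 26.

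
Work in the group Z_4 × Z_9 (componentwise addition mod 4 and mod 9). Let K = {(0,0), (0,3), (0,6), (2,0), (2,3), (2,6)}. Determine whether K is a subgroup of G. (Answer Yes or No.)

Yes

|K| = 6 divides |G| = 36, consistent with Lagrange.
K contains the identity, every element's inverse is in K, and K is closed under +: it is a subgroup.
In fact K = ⟨(2,3)⟩.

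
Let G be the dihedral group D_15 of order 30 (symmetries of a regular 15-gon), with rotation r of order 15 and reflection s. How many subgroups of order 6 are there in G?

|G| = 30 and 6 | 30, so subgroups of order 6 are possible by Lagrange.
The subgroups of order 6 are: {e, r^5, r^10, s, r^5s, r^10s}; {e, r^5, r^10, rs, r^6s, r^11s}; {e, r^5, r^10, r^2s, r^7s, r^12s}; {e, r^5, r^10, r^3s, r^8s, r^13s}; … (5 in all).
So G has 5 subgroups of order 6.

5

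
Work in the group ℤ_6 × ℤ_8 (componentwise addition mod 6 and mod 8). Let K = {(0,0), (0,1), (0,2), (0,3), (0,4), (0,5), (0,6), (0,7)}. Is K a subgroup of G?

Yes

|K| = 8 divides |G| = 48, consistent with Lagrange.
K contains the identity, every element's inverse is in K, and K is closed under +: it is a subgroup.
In fact K = ⟨(0,1)⟩.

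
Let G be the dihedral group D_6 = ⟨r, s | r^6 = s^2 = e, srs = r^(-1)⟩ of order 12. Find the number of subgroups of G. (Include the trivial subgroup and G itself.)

|G| = 12, so by Lagrange every subgroup order divides 12. Divisors: 1, 2, 3, 4, 6, 12.
Subgroups by order — order 1: 1; order 2: 7; order 3: 1; order 4: 3; order 6: 3; order 12: 1.
Total: 1 + 7 + 1 + 3 + 3 + 1 = 16.

16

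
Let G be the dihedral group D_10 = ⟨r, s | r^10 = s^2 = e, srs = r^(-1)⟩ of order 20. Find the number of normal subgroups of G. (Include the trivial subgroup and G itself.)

G has 22 subgroups. Checking conjugation-invariance by order — order 1: 1/1 normal; order 2: 1/11 normal; order 4: 0/5 normal; order 5: 1/1 normal; order 10: 3/3 normal; order 20: 1/1 normal.
Total normal subgroups: 7.

7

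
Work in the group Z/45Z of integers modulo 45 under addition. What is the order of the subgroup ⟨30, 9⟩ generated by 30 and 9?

|⟨30⟩| = 3 and |⟨9⟩| = 5, so |H| is a multiple of lcm(3, 5) = 15 and divides |G| = 45.
Closing under the operation: H = {0, 3, 6, 9, 12, 15, 18, 21, 24, 27, 30, 33, 36, 39, 42}, so |H| = 15.

15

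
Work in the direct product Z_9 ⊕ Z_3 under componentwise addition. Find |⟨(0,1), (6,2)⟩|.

9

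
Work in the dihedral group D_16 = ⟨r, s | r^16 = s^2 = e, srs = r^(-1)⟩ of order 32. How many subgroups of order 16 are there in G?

|G| = 32 and 16 | 32, so subgroups of order 16 are possible by Lagrange.
The subgroups of order 16 are: {e, r, r^2, r^3, r^4, r^5, r^6, r^7, r^8, r^9, r^10, r^11, r^12, r^13, r^14, r^15}; {e, r^2, r^4, r^6, r^8, r^10, r^12, r^14, s, r^2s, r^4s, r^6s, r^8s, r^10s, r^12s, r^14s}; {e, r^2, r^4, r^6, r^8, r^10, r^12, r^14, rs, r^3s, r^5s, r^7s, r^9s, r^11s, r^13s, r^15s}.
So G has 3 subgroups of order 16.

3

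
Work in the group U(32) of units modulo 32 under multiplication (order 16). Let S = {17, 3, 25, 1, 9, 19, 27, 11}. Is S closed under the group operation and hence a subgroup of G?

Yes

|S| = 8 divides |G| = 16, consistent with Lagrange.
S contains the identity, every element's inverse is in S, and S is closed under ·: it is a subgroup.
In fact S = ⟨3⟩.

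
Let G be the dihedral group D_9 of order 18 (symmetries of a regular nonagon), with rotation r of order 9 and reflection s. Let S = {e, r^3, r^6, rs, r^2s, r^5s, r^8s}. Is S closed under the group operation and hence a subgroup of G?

|S| = 7 does not divide |G| = 18, so by Lagrange S is not a subgroup.

No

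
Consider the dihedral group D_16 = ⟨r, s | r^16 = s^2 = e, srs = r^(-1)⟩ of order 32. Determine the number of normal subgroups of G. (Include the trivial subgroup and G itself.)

G has 36 subgroups. Checking conjugation-invariance by order — order 1: 1/1 normal; order 2: 1/17 normal; order 4: 1/9 normal; order 8: 1/5 normal; order 16: 3/3 normal; order 32: 1/1 normal.
Total normal subgroups: 8.

8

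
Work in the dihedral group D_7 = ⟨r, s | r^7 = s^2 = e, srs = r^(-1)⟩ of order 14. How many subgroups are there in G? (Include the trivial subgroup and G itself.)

10

|G| = 14, so by Lagrange every subgroup order divides 14. Divisors: 1, 2, 7, 14.
Subgroups by order — order 1: 1; order 2: 7; order 7: 1; order 14: 1.
Total: 1 + 7 + 1 + 1 = 10.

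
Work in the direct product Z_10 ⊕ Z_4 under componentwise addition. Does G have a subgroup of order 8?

8 | 40. A subgroup of order 8 is {(0,0), (0,1), (0,2), (0,3), (5,0), (5,1), (5,2), (5,3)}.

Yes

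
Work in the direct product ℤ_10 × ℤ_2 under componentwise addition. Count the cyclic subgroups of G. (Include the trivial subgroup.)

A cyclic subgroup of order d is generated by each of its φ(d) elements of order d, so the cyclic subgroups of order d number (#elements of order d)/φ(d).
Cyclic subgroups by order — order 1: 1; order 2: 3; order 5: 1; order 10: 3.
Total: 8.

8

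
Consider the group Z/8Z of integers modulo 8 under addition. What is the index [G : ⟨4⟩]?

4

|⟨4⟩| = 2 and |G| = 8.
By Lagrange, [G : H] = |G|/|H| = 8/2 = 4.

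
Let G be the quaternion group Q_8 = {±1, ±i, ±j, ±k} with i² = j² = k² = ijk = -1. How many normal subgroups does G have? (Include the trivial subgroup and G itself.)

G has 6 subgroups. Checking conjugation-invariance by order — order 1: 1/1 normal; order 2: 1/1 normal; order 4: 3/3 normal; order 8: 1/1 normal.
Total normal subgroups: 6.

6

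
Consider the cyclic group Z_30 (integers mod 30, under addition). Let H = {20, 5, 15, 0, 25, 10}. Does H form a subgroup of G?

|H| = 6 divides |G| = 30, consistent with Lagrange.
H contains the identity, every element's inverse is in H, and H is closed under +: it is a subgroup.
In fact H = ⟨5⟩.

Yes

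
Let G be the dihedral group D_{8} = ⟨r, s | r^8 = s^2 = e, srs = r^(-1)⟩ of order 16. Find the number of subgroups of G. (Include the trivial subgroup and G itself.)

19

|G| = 16, so by Lagrange every subgroup order divides 16. Divisors: 1, 2, 4, 8, 16.
Subgroups by order — order 1: 1; order 2: 9; order 4: 5; order 8: 3; order 16: 1.
Total: 1 + 9 + 5 + 3 + 1 = 19.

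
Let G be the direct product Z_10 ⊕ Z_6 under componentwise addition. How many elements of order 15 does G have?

8

An element (a,b) has order lcm(ord(a), ord(b)); count pairs with lcm equal to 15.
Enumerating gives 8 such elements.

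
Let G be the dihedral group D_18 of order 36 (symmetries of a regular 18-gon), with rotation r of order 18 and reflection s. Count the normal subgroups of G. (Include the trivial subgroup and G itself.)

G has 45 subgroups. Checking conjugation-invariance by order — order 1: 1/1 normal; order 2: 1/19 normal; order 3: 1/1 normal; order 4: 0/9 normal; order 6: 1/7 normal; order 9: 1/1 normal; order 12: 0/3 normal; order 18: 3/3 normal; order 36: 1/1 normal.
Total normal subgroups: 9.

9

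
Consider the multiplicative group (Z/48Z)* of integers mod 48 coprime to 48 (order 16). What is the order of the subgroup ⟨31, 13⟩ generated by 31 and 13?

|⟨31⟩| = 2 and |⟨13⟩| = 4, so |H| is a multiple of lcm(2, 4) = 4 and divides |G| = 16.
Closing under the operation: H = {1, 7, 13, 19, 25, 31, 37, 43}, so |H| = 8.

8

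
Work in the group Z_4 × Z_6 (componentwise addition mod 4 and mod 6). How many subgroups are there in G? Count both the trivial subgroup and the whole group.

16

|G| = 24, so by Lagrange every subgroup order divides 24. Divisors: 1, 2, 3, 4, 6, 8, 12, 24.
Subgroups by order — order 1: 1; order 2: 3; order 3: 1; order 4: 3; order 6: 3; order 8: 1; order 12: 3; order 24: 1.
Total: 1 + 3 + 1 + 3 + 3 + 1 + 3 + 1 = 16.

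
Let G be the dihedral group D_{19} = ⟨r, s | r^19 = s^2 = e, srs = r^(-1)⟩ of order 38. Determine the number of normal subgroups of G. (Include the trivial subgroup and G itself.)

3

G has 22 subgroups. Checking conjugation-invariance by order — order 1: 1/1 normal; order 2: 0/19 normal; order 19: 1/1 normal; order 38: 1/1 normal.
Total normal subgroups: 3.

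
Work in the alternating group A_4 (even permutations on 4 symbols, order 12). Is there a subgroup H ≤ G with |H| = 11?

No

11 does not divide |G| = 12, so by Lagrange no subgroup of order 11 exists.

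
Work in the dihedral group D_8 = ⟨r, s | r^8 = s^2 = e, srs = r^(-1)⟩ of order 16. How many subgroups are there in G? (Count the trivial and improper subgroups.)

|G| = 16, so by Lagrange every subgroup order divides 16. Divisors: 1, 2, 4, 8, 16.
Subgroups by order — order 1: 1; order 2: 9; order 4: 5; order 8: 3; order 16: 1.
Total: 1 + 9 + 5 + 3 + 1 = 19.

19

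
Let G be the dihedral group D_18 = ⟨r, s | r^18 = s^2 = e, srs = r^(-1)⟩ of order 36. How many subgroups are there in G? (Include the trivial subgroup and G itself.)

45

|G| = 36, so by Lagrange every subgroup order divides 36. Divisors: 1, 2, 3, 4, 6, 9, 12, 18, 36.
Subgroups by order — order 1: 1; order 2: 19; order 3: 1; order 4: 9; order 6: 7; order 9: 1; order 12: 3; order 18: 3; order 36: 1.
Total: 1 + 19 + 1 + 9 + 7 + 1 + 3 + 3 + 1 = 45.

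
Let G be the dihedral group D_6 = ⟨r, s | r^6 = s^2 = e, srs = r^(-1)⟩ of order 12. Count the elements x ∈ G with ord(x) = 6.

The elements of order 6 are: r, r^5.
That's 2.

2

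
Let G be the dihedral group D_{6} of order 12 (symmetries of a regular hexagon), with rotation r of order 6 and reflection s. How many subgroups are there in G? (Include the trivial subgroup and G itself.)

|G| = 12, so by Lagrange every subgroup order divides 12. Divisors: 1, 2, 3, 4, 6, 12.
Subgroups by order — order 1: 1; order 2: 7; order 3: 1; order 4: 3; order 6: 3; order 12: 1.
Total: 1 + 7 + 1 + 3 + 3 + 1 = 16.

16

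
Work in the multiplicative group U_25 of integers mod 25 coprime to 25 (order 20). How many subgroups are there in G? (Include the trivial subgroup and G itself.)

|G| = 20, so by Lagrange every subgroup order divides 20. Divisors: 1, 2, 4, 5, 10, 20.
Subgroups by order — order 1: 1; order 2: 1; order 4: 1; order 5: 1; order 10: 1; order 20: 1.
Total: 1 + 1 + 1 + 1 + 1 + 1 = 6.

6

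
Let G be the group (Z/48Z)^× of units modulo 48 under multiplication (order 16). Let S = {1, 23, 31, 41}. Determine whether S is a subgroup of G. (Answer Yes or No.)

Yes

|S| = 4 divides |G| = 16, consistent with Lagrange.
S contains the identity, every element's inverse is in S, and S is closed under ·: it is a subgroup.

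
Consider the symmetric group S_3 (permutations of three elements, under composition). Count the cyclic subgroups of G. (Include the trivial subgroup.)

5

A cyclic subgroup of order d is generated by each of its φ(d) elements of order d, so the cyclic subgroups of order d number (#elements of order d)/φ(d).
Cyclic subgroups by order — order 1: 1; order 2: 3; order 3: 1.
Total: 5.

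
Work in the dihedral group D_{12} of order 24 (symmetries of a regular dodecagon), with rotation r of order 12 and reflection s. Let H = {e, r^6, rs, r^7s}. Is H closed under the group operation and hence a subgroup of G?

|H| = 4 divides |G| = 24, consistent with Lagrange.
H contains the identity, every element's inverse is in H, and H is closed under ·: it is a subgroup.

Yes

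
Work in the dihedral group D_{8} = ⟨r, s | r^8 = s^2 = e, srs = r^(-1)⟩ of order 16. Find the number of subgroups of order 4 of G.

5

|G| = 16 and 4 | 16, so subgroups of order 4 are possible by Lagrange.
The subgroups of order 4 are: {e, r^2, r^4, r^6}; {e, r^4, r^2s, r^6s}; {e, r^4, r^3s, r^7s}; {e, r^4, s, r^4s}; … (5 in all).
So G has 5 subgroups of order 4.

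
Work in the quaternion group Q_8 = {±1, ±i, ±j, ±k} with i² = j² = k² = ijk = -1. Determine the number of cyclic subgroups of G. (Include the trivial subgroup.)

Each element a generates a cyclic subgroup ⟨a⟩; distinct elements may generate the same one (a cyclic group of order d has φ(d) generators).
Cyclic subgroups by order — order 1: 1; order 2: 1; order 4: 3.
Total: 5.

5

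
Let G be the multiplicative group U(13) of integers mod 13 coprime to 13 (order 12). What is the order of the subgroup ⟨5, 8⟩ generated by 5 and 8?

4

|⟨5⟩| = 4 and |⟨8⟩| = 4, so |H| is a multiple of lcm(4, 4) = 4 and divides |G| = 12.
Closing under the operation: H = {1, 5, 8, 12}, so |H| = 4.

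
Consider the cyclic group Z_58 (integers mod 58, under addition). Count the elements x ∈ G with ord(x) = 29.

In a cyclic group of order 58, the number of elements of order d (for d | 58) is φ(d).
φ(29) = 28.

28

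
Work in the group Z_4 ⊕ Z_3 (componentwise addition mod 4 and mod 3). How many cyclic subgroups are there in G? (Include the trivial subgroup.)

6

Each element a generates a cyclic subgroup ⟨a⟩; distinct elements may generate the same one (a cyclic group of order d has φ(d) generators).
Cyclic subgroups by order — order 1: 1; order 2: 1; order 3: 1; order 4: 1; order 6: 1; order 12: 1.
Total: 6.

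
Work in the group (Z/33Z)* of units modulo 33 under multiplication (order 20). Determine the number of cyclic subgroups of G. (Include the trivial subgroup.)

8

Each element a generates a cyclic subgroup ⟨a⟩; distinct elements may generate the same one (a cyclic group of order d has φ(d) generators).
Cyclic subgroups by order — order 1: 1; order 2: 3; order 5: 1; order 10: 3.
Total: 8.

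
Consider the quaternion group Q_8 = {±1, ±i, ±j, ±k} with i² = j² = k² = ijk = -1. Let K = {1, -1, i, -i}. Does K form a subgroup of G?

Yes

|K| = 4 divides |G| = 8, consistent with Lagrange.
K contains the identity, every element's inverse is in K, and K is closed under ·: it is a subgroup.
In fact K = ⟨-i⟩.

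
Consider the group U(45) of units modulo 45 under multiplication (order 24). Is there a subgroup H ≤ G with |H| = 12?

12 | 24. A subgroup of order 12 is {1, 4, 11, 14, 16, 19, 26, 29, 31, 34, 41, 44}.

Yes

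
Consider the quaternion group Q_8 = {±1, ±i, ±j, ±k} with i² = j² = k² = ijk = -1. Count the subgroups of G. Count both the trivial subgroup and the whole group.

6

|G| = 8, so by Lagrange every subgroup order divides 8. Divisors: 1, 2, 4, 8.
Subgroups by order — order 1: 1; order 2: 1; order 4: 3; order 8: 1.
Total: 1 + 1 + 3 + 1 = 6.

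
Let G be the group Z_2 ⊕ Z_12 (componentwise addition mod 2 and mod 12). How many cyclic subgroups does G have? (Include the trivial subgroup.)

Each element a generates a cyclic subgroup ⟨a⟩; distinct elements may generate the same one (a cyclic group of order d has φ(d) generators).
Cyclic subgroups by order — order 1: 1; order 2: 3; order 3: 1; order 4: 2; order 6: 3; order 12: 2.
Total: 12.

12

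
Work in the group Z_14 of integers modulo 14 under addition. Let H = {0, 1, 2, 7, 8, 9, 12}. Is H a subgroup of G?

1 ∈ H but its inverse 13 ∉ H, so H is not a subgroup.

No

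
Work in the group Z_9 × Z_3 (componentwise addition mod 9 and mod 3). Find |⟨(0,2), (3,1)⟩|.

9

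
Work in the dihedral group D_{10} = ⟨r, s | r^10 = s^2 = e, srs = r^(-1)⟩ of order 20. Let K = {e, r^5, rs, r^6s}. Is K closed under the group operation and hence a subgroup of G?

Yes

|K| = 4 divides |G| = 20, consistent with Lagrange.
K contains the identity, every element's inverse is in K, and K is closed under ·: it is a subgroup.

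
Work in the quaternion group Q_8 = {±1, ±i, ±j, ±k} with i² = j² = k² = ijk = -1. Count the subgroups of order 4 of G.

3

|G| = 8 and 4 | 8, so subgroups of order 4 are possible by Lagrange.
The subgroups of order 4 are: {1, -1, i, -i}; {1, -1, j, -j}; {1, -1, k, -k}.
So G has 3 subgroups of order 4.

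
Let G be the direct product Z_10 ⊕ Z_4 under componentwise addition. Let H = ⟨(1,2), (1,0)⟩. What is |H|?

20

|⟨(1,2)⟩| = 10 and |⟨(1,0)⟩| = 10, so |H| is a multiple of lcm(10, 10) = 10 and divides |G| = 40.
Closing under the operation: H = {(0,0), (0,2), (1,0), (1,2), (2,0), (2,2), (3,0), (3,2), (4,0), (4,2), (5,0), (5,2), (6,0), (6,2), (7,0), (7,2), (8,0), (8,2), (9,0), (9,2)}, so |H| = 20.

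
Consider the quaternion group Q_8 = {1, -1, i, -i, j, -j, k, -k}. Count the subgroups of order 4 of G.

|G| = 8 and 4 | 8, so subgroups of order 4 are possible by Lagrange.
The subgroups of order 4 are: {1, -1, i, -i}; {1, -1, j, -j}; {1, -1, k, -k}.
So G has 3 subgroups of order 4.

3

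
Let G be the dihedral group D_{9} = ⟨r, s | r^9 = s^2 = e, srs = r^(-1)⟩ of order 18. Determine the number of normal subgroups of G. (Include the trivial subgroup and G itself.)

4

G has 16 subgroups. Checking conjugation-invariance by order — order 1: 1/1 normal; order 2: 0/9 normal; order 3: 1/1 normal; order 6: 0/3 normal; order 9: 1/1 normal; order 18: 1/1 normal.
Total normal subgroups: 4.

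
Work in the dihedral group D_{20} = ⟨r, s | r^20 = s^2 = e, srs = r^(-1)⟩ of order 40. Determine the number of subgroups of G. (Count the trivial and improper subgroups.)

|G| = 40, so by Lagrange every subgroup order divides 40. Divisors: 1, 2, 4, 5, 8, 10, 20, 40.
Subgroups by order — order 1: 1; order 2: 21; order 4: 11; order 5: 1; order 8: 5; order 10: 5; order 20: 3; order 40: 1.
Total: 1 + 21 + 11 + 1 + 5 + 5 + 3 + 1 = 48.

48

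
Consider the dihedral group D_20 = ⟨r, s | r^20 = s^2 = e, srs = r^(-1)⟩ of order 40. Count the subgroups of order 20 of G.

3

|G| = 40 and 20 | 40, so subgroups of order 20 are possible by Lagrange.
The subgroups of order 20 are: {e, r, r^2, r^3, r^4, r^5, r^6, r^7, r^8, r^9, r^10, r^11, r^12, r^13, r^14, r^15, r^16, r^17, r^18, r^19}; {e, r^2, r^4, r^6, r^8, r^10, r^12, r^14, r^16, r^18, s, r^2s, r^4s, r^6s, r^8s, r^10s, r^12s, r^14s, r^16s, r^18s}; {e, r^2, r^4, r^6, r^8, r^10, r^12, r^14, r^16, r^18, rs, r^3s, r^5s, r^7s, r^9s, r^11s, r^13s, r^15s, r^17s, r^19s}.
So G has 3 subgroups of order 20.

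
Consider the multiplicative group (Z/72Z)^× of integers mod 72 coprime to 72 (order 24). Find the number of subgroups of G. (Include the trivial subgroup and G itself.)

|G| = 24, so by Lagrange every subgroup order divides 24. Divisors: 1, 2, 3, 4, 6, 8, 12, 24.
Subgroups by order — order 1: 1; order 2: 7; order 3: 1; order 4: 7; order 6: 7; order 8: 1; order 12: 7; order 24: 1.
Total: 1 + 7 + 1 + 7 + 7 + 1 + 7 + 1 = 32.

32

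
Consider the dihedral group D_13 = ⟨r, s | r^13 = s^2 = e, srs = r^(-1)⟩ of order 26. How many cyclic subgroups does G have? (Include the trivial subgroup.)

15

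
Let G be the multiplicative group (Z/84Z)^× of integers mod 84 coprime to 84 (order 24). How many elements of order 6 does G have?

14

Enumerating element orders in G gives 14 elements of order 6.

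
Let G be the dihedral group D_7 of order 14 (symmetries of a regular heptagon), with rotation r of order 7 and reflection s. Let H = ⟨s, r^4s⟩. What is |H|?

14

|⟨s⟩| = 2 and |⟨r^4s⟩| = 2, so |H| is a multiple of lcm(2, 2) = 2 and divides |G| = 14.
Closing {s, r^4s} under the group operation gives all of G, so |H| = 14.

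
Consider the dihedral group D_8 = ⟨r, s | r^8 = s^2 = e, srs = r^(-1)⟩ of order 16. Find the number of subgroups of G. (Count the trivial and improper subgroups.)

|G| = 16, so by Lagrange every subgroup order divides 16. Divisors: 1, 2, 4, 8, 16.
Subgroups by order — order 1: 1; order 2: 9; order 4: 5; order 8: 3; order 16: 1.
Total: 1 + 9 + 5 + 3 + 1 = 19.

19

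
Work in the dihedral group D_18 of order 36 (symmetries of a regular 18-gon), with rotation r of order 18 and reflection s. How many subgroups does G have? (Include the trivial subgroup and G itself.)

|G| = 36, so by Lagrange every subgroup order divides 36. Divisors: 1, 2, 3, 4, 6, 9, 12, 18, 36.
Subgroups by order — order 1: 1; order 2: 19; order 3: 1; order 4: 9; order 6: 7; order 9: 1; order 12: 3; order 18: 3; order 36: 1.
Total: 1 + 19 + 1 + 9 + 7 + 1 + 3 + 3 + 1 = 45.

45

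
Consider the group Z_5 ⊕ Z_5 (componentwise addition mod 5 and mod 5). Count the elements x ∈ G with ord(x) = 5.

An element (a,b) has order lcm(ord(a), ord(b)); count pairs with lcm equal to 5.
Enumerating gives 24 such elements.

24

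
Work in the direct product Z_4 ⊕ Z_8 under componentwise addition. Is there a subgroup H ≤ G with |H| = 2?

Yes

2 | 32. A subgroup of order 2 is {(0,0), (0,4)}.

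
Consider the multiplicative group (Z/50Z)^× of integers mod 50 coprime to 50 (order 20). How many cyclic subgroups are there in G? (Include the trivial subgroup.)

Each element a generates a cyclic subgroup ⟨a⟩; distinct elements may generate the same one (a cyclic group of order d has φ(d) generators).
Cyclic subgroups by order — order 1: 1; order 2: 1; order 4: 1; order 5: 1; order 10: 1; order 20: 1.
Total: 6.

6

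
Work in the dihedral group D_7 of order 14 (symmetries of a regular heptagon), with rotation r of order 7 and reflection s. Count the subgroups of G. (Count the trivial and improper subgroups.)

|G| = 14, so by Lagrange every subgroup order divides 14. Divisors: 1, 2, 7, 14.
Subgroups by order — order 1: 1; order 2: 7; order 7: 1; order 14: 1.
Total: 1 + 7 + 1 + 1 = 10.

10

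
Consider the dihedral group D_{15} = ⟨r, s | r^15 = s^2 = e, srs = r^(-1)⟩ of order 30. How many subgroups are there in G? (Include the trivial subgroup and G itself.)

28

|G| = 30, so by Lagrange every subgroup order divides 30. Divisors: 1, 2, 3, 5, 6, 10, 15, 30.
Subgroups by order — order 1: 1; order 2: 15; order 3: 1; order 5: 1; order 6: 5; order 10: 3; order 15: 1; order 30: 1.
Total: 1 + 15 + 1 + 1 + 5 + 3 + 1 + 1 = 28.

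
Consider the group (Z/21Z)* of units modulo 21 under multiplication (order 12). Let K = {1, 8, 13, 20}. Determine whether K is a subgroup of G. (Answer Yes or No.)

Yes

|K| = 4 divides |G| = 12, consistent with Lagrange.
K contains the identity, every element's inverse is in K, and K is closed under ·: it is a subgroup.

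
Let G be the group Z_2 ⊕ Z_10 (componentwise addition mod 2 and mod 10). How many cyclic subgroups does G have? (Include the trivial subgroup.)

Group the elements of G by the cyclic subgroup they generate; each cyclic subgroup of order d accounts for φ(d) elements.
Cyclic subgroups by order — order 1: 1; order 2: 3; order 5: 1; order 10: 3.
Total: 8.

8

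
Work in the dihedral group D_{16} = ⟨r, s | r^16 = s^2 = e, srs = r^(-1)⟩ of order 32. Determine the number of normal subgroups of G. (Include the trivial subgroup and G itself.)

8

G has 36 subgroups. Checking conjugation-invariance by order — order 1: 1/1 normal; order 2: 1/17 normal; order 4: 1/9 normal; order 8: 1/5 normal; order 16: 3/3 normal; order 32: 1/1 normal.
Total normal subgroups: 8.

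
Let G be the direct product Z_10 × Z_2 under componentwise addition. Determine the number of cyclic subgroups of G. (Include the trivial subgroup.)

Group the elements of G by the cyclic subgroup they generate; each cyclic subgroup of order d accounts for φ(d) elements.
Cyclic subgroups by order — order 1: 1; order 2: 3; order 5: 1; order 10: 3.
Total: 8.

8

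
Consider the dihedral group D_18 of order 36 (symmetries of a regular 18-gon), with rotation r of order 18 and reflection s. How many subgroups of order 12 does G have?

|G| = 36 and 12 | 36, so subgroups of order 12 are possible by Lagrange.
The subgroups of order 12 are: {e, r^3, r^6, r^9, r^12, r^15, rs, r^4s, r^7s, r^10s, r^13s, r^16s}; {e, r^3, r^6, r^9, r^12, r^15, r^2s, r^5s, r^8s, r^11s, r^14s, r^17s}; {e, r^3, r^6, r^9, r^12, r^15, s, r^3s, r^6s, r^9s, r^12s, r^15s}.
So G has 3 subgroups of order 12.

3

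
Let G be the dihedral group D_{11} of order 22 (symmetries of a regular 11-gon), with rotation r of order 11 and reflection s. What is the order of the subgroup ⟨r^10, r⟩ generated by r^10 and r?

11

|⟨r^10⟩| = 11 and |⟨r⟩| = 11, so |H| is a multiple of lcm(11, 11) = 11 and divides |G| = 22.
Closing under the operation: H = {e, r, r^2, r^3, r^4, r^5, r^6, r^7, r^8, r^9, r^10}, so |H| = 11.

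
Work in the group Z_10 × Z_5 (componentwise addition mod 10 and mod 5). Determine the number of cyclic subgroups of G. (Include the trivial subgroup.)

14

Group the elements of G by the cyclic subgroup they generate; each cyclic subgroup of order d accounts for φ(d) elements.
Cyclic subgroups by order — order 1: 1; order 2: 1; order 5: 6; order 10: 6.
Total: 14.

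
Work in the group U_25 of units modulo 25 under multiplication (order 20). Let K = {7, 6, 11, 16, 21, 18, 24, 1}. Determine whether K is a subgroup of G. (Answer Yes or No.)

No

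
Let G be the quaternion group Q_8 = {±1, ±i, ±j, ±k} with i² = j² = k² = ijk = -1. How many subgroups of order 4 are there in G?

|G| = 8 and 4 | 8, so subgroups of order 4 are possible by Lagrange.
The subgroups of order 4 are: {1, -1, i, -i}; {1, -1, j, -j}; {1, -1, k, -k}.
So G has 3 subgroups of order 4.

3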